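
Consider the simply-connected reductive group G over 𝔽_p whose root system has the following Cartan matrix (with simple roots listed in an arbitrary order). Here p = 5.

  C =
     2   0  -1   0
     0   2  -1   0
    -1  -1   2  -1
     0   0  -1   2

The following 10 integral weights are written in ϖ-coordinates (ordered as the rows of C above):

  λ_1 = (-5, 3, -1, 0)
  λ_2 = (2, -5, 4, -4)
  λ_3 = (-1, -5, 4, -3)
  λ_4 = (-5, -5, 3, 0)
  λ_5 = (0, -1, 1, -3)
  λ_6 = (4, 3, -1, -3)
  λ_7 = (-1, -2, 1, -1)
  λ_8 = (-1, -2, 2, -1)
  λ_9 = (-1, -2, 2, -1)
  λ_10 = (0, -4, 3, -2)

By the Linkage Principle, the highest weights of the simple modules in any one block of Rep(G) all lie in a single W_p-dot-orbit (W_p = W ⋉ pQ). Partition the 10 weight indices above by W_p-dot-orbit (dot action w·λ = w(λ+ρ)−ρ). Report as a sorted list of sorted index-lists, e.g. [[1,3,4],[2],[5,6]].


C ↔ D_4 under row/col permutation; |W(D_4)| = 192.

Each λ_j+ρ reduced to Ā_5; 4-tuples below use C's row order:

  1: (0, 0, 1, 3)
  2: (0, 1, 1, 0)
  3: (1, 3, 0, 1)
  4: (0, 0, 1, 3)
  5: (1, 0, 0, 2)
  6: (1, 0, 0, 2)
  7: (0, 1, 1, 0)
  8: (0, 1, 2, 0)
  9: (0, 1, 2, 0)
  10: (1, 3, 0, 1)

The 10 indices split into 5 linkage classes (same alcove rep ⇔ same W_5-dot-orbit):

[[1, 4], [2, 7], [3, 10], [5, 6], [8, 9]]


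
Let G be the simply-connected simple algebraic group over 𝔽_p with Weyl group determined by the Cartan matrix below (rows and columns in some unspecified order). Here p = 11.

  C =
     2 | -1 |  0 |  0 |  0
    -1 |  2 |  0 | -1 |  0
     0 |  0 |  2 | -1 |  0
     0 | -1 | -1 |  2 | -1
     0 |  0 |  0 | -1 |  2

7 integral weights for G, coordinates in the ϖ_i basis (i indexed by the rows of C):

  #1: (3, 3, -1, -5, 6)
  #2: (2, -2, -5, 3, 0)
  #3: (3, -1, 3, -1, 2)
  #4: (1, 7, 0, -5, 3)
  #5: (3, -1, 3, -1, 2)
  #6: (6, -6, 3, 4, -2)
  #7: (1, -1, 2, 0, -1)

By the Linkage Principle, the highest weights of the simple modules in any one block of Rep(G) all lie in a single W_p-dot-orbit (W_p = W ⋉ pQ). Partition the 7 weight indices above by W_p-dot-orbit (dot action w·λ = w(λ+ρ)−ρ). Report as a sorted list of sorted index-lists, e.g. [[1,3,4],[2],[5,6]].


Cartan matrix: type D_5 (|W|=1920); un-permuting the 5 rows.

W_11-reps of the 7 weights in Ā_11 (same 5-coord order as C):

  λ_1+ρ ↦ (4, 0, 4, 0, 3) · λ_2+ρ ↦ (2, 0, 3, 1, 0) · λ_3+ρ ↦ (4, 0, 4, 0, 3) · λ_4+ρ ↦ (2, 0, 3, 1, 0) · λ_5+ρ ↦ (4, 0, 4, 0, 3) · λ_6+ρ ↦ (2, 0, 3, 1, 0) · λ_7+ρ ↦ (2, 0, 3, 1, 0)

Partition of {1..7} into 2 W_11-dot-orbits:

[[1, 3, 5], [2, 4, 6, 7]]


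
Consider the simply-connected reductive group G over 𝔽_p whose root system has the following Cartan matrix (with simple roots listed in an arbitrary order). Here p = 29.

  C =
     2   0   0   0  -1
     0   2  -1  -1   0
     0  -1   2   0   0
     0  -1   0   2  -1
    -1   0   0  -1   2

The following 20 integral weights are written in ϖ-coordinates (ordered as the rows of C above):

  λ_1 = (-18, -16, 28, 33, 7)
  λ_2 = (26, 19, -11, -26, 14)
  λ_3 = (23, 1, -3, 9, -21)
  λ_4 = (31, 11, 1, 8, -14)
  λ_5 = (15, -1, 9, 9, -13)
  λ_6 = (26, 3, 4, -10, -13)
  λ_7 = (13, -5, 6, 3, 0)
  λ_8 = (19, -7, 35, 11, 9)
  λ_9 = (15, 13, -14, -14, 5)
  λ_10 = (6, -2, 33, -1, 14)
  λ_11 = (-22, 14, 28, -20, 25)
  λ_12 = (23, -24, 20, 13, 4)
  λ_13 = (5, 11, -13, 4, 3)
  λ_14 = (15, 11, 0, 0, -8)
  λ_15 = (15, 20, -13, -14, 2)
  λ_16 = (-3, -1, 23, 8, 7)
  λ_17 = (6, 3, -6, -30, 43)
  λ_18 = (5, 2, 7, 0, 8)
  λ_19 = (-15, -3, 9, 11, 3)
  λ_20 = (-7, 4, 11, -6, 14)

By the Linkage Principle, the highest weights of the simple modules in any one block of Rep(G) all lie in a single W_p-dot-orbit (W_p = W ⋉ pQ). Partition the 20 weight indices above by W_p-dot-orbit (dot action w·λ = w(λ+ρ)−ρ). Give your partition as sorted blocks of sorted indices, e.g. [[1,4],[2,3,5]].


Dynkin diagram of C (from the 8 off-diagonal −1 entries): A_5.

Folding the 20 weights λ_j+ρ into Ā_29 (reps in the given 5-coord order):

    [1] (4, 2, 8, 0, 10)
    [2] (4, 2, 8, 0, 10)
    [3] (4, 2, 8, 0, 10)
    [4] (6, 3, 8, 1, 9)
    [5] (4, 2, 8, 0, 10)
    [6] (6, 0, 12, 5, 4)
    [7] (14, 4, 3, 0, 1)
    [8] (9, 6, 1, 6, 1)
    [9] (9, 6, 1, 6, 1)
    [10] (14, 4, 3, 0, 1)
    [11] (14, 4, 3, 0, 1)
    [12] (6, 0, 12, 5, 4)
    [13] (6, 0, 12, 5, 4)
    [14] (9, 6, 1, 6, 1)
    [15] (6, 3, 8, 1, 9)
    [16] (6, 0, 12, 5, 4)
    [17] (14, 4, 3, 0, 1)
    [18] (6, 3, 8, 1, 9)
    [19] (4, 2, 8, 0, 10)
    [20] (6, 0, 12, 5, 4)

The 20 indices split into 5 linkage classes (same alcove rep ⇔ same W_29-dot-orbit):

[[1, 2, 3, 5, 19], [4, 15, 18], [6, 12, 13, 16, 20], [7, 10, 11, 17], [8, 9, 14]]


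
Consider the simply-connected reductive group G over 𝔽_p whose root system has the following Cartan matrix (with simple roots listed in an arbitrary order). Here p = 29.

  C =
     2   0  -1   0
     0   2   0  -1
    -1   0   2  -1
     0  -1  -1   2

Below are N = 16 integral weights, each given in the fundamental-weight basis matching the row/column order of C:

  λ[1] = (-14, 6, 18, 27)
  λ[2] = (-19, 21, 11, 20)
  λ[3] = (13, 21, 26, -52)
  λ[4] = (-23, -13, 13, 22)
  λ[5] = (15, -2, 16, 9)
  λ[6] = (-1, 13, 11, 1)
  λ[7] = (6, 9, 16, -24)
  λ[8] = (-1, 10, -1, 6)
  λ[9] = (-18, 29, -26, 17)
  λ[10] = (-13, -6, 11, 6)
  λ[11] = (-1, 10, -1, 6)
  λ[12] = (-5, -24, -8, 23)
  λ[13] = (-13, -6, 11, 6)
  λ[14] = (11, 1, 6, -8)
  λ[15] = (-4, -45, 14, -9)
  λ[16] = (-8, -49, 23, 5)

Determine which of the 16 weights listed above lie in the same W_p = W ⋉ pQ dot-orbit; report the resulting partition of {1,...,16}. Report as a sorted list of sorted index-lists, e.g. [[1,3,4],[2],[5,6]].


A_4 Cartan matrix, 4 simple roots permuted; ρ=(1,1,1,1).

λ_j+ρ reflected into Ā_29 (⟨·,θ^∨⟩≤29); 4-tuples as given:

  λ_1 → (1, 13, 6, 4) · λ_2 → (6, 4, 8, 3) · λ_3 → (12, 5, 0, 2) · λ_4 → (6, 4, 8, 3) · λ_5 → (2, 9, 13, 4) · λ_6 → (0, 14, 12, 2) · λ_7 → (1, 13, 6, 4) · λ_8 → (0, 11, 0, 7) · λ_9 → (1, 13, 6, 4) · λ_10 → (12, 5, 0, 2) · λ_11 → (0, 11, 0, 7) · λ_12 → (1, 13, 6, 4) · λ_13 → (12, 5, 0, 2) · λ_14 → (12, 5, 0, 2) · λ_15 → (6, 4, 8, 3) · λ_16 → (1, 13, 6, 4)

6 distinct reps among the 16 weights ⇒ 6 W_29-linkage classes:

[[1, 7, 9, 12, 16], [2, 4, 15], [3, 10, 13, 14], [5], [6], [8, 11]]


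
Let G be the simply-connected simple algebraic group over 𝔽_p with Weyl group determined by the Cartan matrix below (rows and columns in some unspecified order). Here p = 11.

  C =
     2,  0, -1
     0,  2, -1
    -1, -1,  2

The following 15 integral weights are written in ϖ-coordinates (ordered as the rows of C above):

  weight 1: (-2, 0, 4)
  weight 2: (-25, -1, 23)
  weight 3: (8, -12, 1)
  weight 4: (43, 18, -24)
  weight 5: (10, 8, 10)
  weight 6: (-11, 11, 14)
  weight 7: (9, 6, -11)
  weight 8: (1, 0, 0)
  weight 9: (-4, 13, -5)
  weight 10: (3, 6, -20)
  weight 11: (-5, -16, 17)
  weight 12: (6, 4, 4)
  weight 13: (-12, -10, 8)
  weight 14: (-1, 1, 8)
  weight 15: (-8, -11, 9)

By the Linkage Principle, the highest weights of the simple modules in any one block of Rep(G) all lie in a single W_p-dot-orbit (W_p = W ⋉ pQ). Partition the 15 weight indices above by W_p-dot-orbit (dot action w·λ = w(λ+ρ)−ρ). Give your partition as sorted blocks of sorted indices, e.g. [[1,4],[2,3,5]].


Root system A_3: the 3×3 matrix C matches after relabeling.

W_11-reps of the 15 weights in Ā_11 (same 3-coord order as C):

    1: (1, 1, 4)
    2: (0, 2, 9)
    3: (0, 2, 9)
    4: (0, 3, 7)
    5: (0, 2, 9)
    6: (1, 1, 4)
    7: (0, 3, 7)
    8: (2, 1, 1)
    9: (1, 4, 3)
    10: (1, 4, 3)
    11: (1, 4, 3)
    12: (1, 1, 4)
    13: (0, 2, 9)
    14: (0, 2, 9)
    15: (0, 3, 7)

Partition of {1..15} into 5 W_11-dot-orbits:

[[1, 6, 12], [2, 3, 5, 13, 14], [4, 7, 15], [8], [9, 10, 11]]


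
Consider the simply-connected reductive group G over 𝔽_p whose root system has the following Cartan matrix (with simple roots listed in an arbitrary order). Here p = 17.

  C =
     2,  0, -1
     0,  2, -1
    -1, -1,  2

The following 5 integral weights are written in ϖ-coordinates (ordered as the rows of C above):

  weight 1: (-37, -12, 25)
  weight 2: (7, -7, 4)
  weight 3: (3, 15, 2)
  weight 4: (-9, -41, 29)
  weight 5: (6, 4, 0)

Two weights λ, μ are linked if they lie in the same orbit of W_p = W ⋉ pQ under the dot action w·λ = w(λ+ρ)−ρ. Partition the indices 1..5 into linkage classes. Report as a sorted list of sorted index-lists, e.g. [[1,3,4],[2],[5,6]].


A_3 Cartan matrix, 3 simple roots permuted; ρ=(1,1,1).

Ā_17 reps of the 5 weights (A_3, coords as presented):

  1: (2, 7, 2);  2: (7, 5, 1);  3: (2, 10, 1);  4: (7, 5, 1);  5: (7, 5, 1)

These 5 weights hit 3 W_17-dot-orbits; sizes (1, 3, 1):

[[1], [2, 4, 5], [3]]


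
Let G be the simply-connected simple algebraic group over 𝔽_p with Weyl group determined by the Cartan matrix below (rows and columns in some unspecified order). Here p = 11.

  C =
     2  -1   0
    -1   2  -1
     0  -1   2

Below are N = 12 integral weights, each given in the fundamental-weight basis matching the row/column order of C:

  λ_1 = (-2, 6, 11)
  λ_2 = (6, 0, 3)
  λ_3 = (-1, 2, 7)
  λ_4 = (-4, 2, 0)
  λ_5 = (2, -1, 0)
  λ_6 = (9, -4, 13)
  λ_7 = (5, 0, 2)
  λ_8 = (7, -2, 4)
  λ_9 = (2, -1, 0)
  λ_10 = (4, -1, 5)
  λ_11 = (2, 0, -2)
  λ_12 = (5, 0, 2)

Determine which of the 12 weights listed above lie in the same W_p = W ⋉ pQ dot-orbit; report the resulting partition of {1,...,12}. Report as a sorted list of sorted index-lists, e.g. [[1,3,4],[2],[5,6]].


C ↔ A_3 under row/col permutation; |W(A_3)| = 24.

Each λ_j+ρ reduced to Ā_11; 3-tuples below use C's row order:

  1: (6, 1, 3)
  2: (6, 1, 3)
  3: (0, 3, 8)
  4: (3, 0, 1)
  5: (3, 0, 1)
  6: (3, 0, 1)
  7: (6, 1, 3)
  8: (6, 1, 3)
  9: (3, 0, 1)
  10: (5, 0, 6)
  11: (3, 0, 1)
  12: (6, 1, 3)

4 distinct reps among the 12 weights ⇒ 4 W_11-linkage classes:

[[1, 2, 7, 8, 12], [3], [4, 5, 6, 9, 11], [10]]


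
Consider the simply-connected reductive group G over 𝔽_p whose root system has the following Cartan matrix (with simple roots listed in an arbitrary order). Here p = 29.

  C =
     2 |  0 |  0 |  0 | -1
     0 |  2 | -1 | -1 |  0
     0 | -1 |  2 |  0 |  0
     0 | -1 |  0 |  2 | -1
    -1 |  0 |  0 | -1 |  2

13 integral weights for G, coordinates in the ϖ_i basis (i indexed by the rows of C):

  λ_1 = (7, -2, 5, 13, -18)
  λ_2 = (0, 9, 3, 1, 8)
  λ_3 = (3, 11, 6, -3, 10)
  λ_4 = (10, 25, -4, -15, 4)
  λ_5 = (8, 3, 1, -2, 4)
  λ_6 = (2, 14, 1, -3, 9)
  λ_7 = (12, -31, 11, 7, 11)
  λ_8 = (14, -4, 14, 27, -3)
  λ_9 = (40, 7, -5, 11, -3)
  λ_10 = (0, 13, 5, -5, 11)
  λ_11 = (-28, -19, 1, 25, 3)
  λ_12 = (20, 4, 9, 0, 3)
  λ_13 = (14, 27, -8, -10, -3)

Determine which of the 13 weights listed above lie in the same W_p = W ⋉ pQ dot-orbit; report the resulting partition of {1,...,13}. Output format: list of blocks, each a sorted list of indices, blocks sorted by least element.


Type A_5, rank 5, |W|=720; reorder rows/cols to standard.

λ_j+ρ reflected into Ā_29 (⟨·,θ^∨⟩≤29); 5-tuples as given:

    λ_1+ρ ↦ (9, 3, 2, 1, 4)
    λ_2+ρ ↦ (1, 10, 4, 2, 9)
    λ_3+ρ ↦ (1, 10, 4, 2, 9)
    λ_4+ρ ↦ (2, 9, 3, 5, 9)
    λ_5+ρ ↦ (9, 3, 2, 1, 4)
    λ_6+ρ ↦ (3, 13, 2, 2, 8)
    λ_7+ρ ↦ (1, 10, 4, 2, 9)
    λ_8+ρ ↦ (2, 9, 3, 5, 9)
    λ_9+ρ ↦ (1, 10, 4, 2, 9)
    λ_10+ρ ↦ (1, 10, 6, 4, 8)
    λ_11+ρ ↦ (3, 13, 2, 2, 8)
    λ_12+ρ ↦ (9, 3, 2, 1, 4)
    λ_13+ρ ↦ (1, 10, 4, 2, 9)

These 13 weights hit 5 W_29-dot-orbits; sizes (3, 5, 2, 2, 1):

[[1, 5, 12], [2, 3, 7, 9, 13], [4, 8], [6, 11], [10]]


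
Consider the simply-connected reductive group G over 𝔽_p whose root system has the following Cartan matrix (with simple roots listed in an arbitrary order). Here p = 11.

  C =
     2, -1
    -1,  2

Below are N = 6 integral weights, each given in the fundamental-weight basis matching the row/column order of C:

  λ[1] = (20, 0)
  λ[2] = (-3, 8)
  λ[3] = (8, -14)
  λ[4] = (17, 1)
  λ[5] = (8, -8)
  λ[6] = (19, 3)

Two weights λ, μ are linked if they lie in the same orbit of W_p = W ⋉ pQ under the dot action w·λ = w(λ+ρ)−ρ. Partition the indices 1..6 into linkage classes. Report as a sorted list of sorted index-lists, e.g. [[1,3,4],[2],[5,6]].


Type A_2, rank 2, |W|=6; reorder rows/cols to standard.

Each λ_j+ρ reduced to Ā_11; 2-tuples below use C's row order:

  1: (0, 10);  2: (2, 7);  3: (2, 7);  4: (2, 7);  5: (2, 7);  6: (2, 7)

Linkage partition of the 6 weights (2 classes, p=11):

[[1], [2, 3, 4, 5, 6]]


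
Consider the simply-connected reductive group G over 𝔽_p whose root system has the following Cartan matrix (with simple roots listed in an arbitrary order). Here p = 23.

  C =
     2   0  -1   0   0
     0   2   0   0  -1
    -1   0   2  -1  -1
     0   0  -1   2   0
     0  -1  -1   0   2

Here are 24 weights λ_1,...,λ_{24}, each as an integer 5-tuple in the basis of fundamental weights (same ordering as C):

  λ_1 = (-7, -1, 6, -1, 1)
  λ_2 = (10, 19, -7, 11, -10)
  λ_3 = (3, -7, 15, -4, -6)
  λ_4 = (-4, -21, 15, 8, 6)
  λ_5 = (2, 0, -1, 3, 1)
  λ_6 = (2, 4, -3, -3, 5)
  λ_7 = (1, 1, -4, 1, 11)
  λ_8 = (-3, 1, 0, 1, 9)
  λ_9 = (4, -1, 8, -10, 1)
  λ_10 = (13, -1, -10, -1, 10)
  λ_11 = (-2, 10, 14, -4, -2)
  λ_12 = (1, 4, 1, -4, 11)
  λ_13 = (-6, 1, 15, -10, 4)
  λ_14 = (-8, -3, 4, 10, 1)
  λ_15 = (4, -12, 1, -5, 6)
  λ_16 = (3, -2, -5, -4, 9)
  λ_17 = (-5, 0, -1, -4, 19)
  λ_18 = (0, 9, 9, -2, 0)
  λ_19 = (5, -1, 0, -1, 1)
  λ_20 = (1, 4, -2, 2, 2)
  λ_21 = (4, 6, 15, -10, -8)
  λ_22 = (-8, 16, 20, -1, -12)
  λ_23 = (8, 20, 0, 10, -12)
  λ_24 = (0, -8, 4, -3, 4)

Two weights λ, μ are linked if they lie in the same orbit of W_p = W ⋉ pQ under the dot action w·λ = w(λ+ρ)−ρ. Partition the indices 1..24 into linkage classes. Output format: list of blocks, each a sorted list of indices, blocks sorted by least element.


Type D_5, rank 5, |W|=1920; reorder rows/cols to standard.

Ā_23 reps of the 24 weights (D_5, coords as presented):

  λ_1+ρ ↦ (6, 0, 1, 0, 2)
  λ_2+ρ ↦ (4, 5, 2, 3, 1)
  λ_3+ρ ↦ (4, 5, 2, 3, 1)
  λ_4+ρ ↦ (6, 0, 1, 0, 2)
  λ_5+ρ ↦ (3, 1, 0, 4, 2)
  λ_6+ρ ↦ (1, 5, 1, 2, 2)
  λ_7+ρ ↦ (1, 2, 1, 1, 8)
  λ_8+ρ ↦ (1, 2, 1, 1, 8)
  λ_9+ρ ↦ (5, 0, 0, 9, 2)
  λ_10+ρ ↦ (5, 0, 0, 9, 2)
  λ_11+ρ ↦ (1, 2, 1, 1, 8)
  λ_12+ρ ↦ (1, 5, 1, 2, 2)
  λ_13+ρ ↦ (5, 0, 0, 9, 2)
  λ_14+ρ ↦ (5, 0, 0, 9, 2)
  λ_15+ρ ↦ (1, 5, 1, 2, 2)
  λ_16+ρ ↦ (3, 1, 0, 4, 2)
  λ_17+ρ ↦ (3, 1, 0, 4, 2)
  λ_18+ρ ↦ (1, 2, 1, 1, 8)
  λ_19+ρ ↦ (6, 0, 1, 0, 2)
  λ_20+ρ ↦ (1, 5, 1, 2, 2)
  λ_21+ρ ↦ (5, 0, 0, 9, 2)
  λ_22+ρ ↦ (3, 1, 0, 4, 2)
  λ_23+ρ ↦ (1, 2, 1, 1, 8)
  λ_24+ρ ↦ (1, 5, 1, 2, 2)

These 24 weights hit 6 W_23-dot-orbits; sizes (3, 2, 4, 5, 5, 5):

[[1, 4, 19], [2, 3], [5, 16, 17, 22], [6, 12, 15, 20, 24], [7, 8, 11, 18, 23], [9, 10, 13, 14, 21]]


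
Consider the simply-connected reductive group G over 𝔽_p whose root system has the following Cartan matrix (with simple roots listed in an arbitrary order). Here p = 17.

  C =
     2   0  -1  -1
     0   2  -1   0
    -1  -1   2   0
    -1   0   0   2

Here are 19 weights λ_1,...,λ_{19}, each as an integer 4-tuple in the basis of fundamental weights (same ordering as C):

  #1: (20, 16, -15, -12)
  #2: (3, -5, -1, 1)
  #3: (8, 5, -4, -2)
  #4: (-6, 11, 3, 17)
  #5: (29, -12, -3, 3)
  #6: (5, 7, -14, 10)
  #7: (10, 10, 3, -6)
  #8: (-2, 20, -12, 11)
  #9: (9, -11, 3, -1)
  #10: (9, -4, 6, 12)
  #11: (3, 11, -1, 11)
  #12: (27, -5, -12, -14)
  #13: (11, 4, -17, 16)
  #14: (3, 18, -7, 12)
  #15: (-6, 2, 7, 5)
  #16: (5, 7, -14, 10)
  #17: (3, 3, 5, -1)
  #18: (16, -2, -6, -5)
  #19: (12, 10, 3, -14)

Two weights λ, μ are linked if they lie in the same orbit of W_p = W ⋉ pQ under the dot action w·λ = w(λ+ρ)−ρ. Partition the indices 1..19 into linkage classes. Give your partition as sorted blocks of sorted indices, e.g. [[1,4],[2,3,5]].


C ↔ A_4 under row/col permutation; |W(A_4)| = 120.

W_17-reps of the 19 weights in Ā_17 (same 4-coord order as C):

    λ_1 → (4, 4, 6, 0)
    λ_2 → (0, 0, 4, 2)
    λ_3 → (5, 3, 3, 1)
    λ_4 → (4, 1, 0, 1)
    λ_5 → (0, 0, 4, 2)
    λ_6 → (7, 5, 1, 4)
    λ_7 → (2, 2, 4, 4)
    λ_8 → (7, 5, 1, 4)
    λ_9 → (4, 4, 6, 0)
    λ_10 → (4, 4, 6, 0)
    λ_11 → (4, 1, 0, 1)
    λ_12 → (0, 0, 4, 2)
    λ_13 → (4, 1, 0, 1)
    λ_14 → (0, 0, 4, 2)
    λ_15 → (5, 3, 3, 1)
    λ_16 → (7, 5, 1, 4)
    λ_17 → (4, 4, 6, 0)
    λ_18 → (7, 5, 1, 4)
    λ_19 → (0, 0, 4, 2)

6 distinct reps among the 19 weights ⇒ 6 W_17-linkage classes:

[[1, 9, 10, 17], [2, 5, 12, 14, 19], [3, 15], [4, 11, 13], [6, 8, 16, 18], [7]]


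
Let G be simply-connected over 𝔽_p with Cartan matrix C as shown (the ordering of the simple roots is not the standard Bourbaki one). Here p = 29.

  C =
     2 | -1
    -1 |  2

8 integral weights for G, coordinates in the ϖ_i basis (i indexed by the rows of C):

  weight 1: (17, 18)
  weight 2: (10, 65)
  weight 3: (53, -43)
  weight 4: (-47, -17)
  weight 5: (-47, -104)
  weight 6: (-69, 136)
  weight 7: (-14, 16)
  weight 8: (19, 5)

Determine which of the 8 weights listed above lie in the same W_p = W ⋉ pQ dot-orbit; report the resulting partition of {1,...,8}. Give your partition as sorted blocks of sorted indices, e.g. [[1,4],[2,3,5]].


Cartan matrix: type A_2 (|W|=6); un-permuting the 2 rows.

Folding the 8 weights λ_j+ρ into Ā_29 (reps in the given 2-coord order):

  λ_1+ρ ↦ (10, 11) · λ_2+ρ ↦ (10, 11) · λ_3+ρ ↦ (13, 4) · λ_4+ρ ↦ (13, 4) · λ_5+ρ ↦ (13, 4) · λ_6+ρ ↦ (10, 11) · λ_7+ρ ↦ (13, 4) · λ_8+ρ ↦ (20, 6)

Partition of {1..8} into 3 W_29-dot-orbits:

[[1, 2, 6], [3, 4, 5, 7], [8]]


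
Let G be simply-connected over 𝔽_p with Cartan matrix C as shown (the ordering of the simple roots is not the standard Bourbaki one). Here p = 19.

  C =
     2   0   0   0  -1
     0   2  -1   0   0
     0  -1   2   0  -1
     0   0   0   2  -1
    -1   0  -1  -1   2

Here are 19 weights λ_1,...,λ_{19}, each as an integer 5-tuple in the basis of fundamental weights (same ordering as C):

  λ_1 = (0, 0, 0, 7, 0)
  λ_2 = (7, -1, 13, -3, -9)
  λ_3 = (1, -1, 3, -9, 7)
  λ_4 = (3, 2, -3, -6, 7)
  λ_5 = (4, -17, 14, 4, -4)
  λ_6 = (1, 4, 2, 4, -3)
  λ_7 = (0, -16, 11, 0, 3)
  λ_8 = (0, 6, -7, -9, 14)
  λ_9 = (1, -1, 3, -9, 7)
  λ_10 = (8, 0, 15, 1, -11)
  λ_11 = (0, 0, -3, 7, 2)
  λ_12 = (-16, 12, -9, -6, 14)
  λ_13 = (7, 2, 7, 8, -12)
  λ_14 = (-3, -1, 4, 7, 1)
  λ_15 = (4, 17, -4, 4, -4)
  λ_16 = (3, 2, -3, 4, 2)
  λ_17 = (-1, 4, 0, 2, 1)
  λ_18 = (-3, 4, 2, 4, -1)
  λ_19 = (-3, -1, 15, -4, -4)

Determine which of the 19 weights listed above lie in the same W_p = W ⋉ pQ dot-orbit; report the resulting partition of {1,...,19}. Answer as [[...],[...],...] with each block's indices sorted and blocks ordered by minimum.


Type D_5, rank 5, |W|=1920; reorder rows/cols to standard.

Folding the 19 weights λ_j+ρ into Ā_19 (reps in the given 5-coord order):

  λ_1 → (1, 1, 1, 8, 1)
  λ_2 → (2, 0, 4, 8, 0)
  λ_3 → (2, 0, 4, 8, 0)
  λ_4 → (4, 1, 2, 5, 1)
  λ_5 → (1, 12, 0, 1, 1)
  λ_6 → (0, 5, 1, 3, 2)
  λ_7 → (1, 12, 0, 1, 1)
  λ_8 → (1, 1, 1, 8, 1)
  λ_9 → (2, 0, 4, 8, 0)
  λ_10 → (1, 1, 1, 8, 1)
  λ_11 → (1, 1, 1, 8, 1)
  λ_12 → (2, 0, 4, 8, 0)
  λ_13 → (3, 0, 3, 2, 3)
  λ_14 → (2, 0, 4, 8, 0)
  λ_15 → (1, 12, 0, 1, 1)
  λ_16 → (4, 1, 2, 5, 1)
  λ_17 → (0, 5, 1, 3, 2)
  λ_18 → (0, 5, 1, 3, 2)
  λ_19 → (3, 0, 3, 2, 3)

Partition of {1..19} into 6 W_19-dot-orbits:

[[1, 8, 10, 11], [2, 3, 9, 12, 14], [4, 16], [5, 7, 15], [6, 17, 18], [13, 19]]


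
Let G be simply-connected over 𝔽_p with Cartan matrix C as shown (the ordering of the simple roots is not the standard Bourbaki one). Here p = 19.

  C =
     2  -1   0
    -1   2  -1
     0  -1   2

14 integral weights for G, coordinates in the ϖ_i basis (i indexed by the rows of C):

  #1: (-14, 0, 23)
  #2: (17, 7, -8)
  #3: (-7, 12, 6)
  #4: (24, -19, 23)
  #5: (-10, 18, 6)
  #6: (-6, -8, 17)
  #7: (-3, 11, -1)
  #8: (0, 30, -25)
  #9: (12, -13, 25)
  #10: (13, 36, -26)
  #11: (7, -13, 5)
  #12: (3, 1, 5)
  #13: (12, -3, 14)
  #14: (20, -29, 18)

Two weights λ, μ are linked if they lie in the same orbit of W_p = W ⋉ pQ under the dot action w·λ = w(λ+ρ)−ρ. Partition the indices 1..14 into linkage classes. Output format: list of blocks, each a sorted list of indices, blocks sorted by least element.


C ↔ A_3 under row/col permutation; |W(A_3)| = 24.

Folding the 14 weights λ_j+ρ into Ā_19 (reps in the given 3-coord order):

  λ_1+ρ ↦ (5, 7, 6);  λ_2+ρ ↦ (11, 1, 0);  λ_3+ρ ↦ (5, 7, 6);  λ_4+ρ ↦ (5, 7, 6);  λ_5+ρ ↦ (2, 10, 0);  λ_6+ρ ↦ (7, 5, 6);  λ_7+ρ ↦ (2, 10, 0);  λ_8+ρ ↦ (7, 5, 6);  λ_9+ρ ↦ (7, 5, 6);  λ_10+ρ ↦ (5, 7, 6);  λ_11+ρ ↦ (4, 2, 6);  λ_12+ρ ↦ (4, 2, 6);  λ_13+ρ ↦ (4, 2, 6);  λ_14+ρ ↦ (2, 10, 0)

Linkage partition of the 14 weights (5 classes, p=19):

[[1, 3, 4, 10], [2], [5, 7, 14], [6, 8, 9], [11, 12, 13]]


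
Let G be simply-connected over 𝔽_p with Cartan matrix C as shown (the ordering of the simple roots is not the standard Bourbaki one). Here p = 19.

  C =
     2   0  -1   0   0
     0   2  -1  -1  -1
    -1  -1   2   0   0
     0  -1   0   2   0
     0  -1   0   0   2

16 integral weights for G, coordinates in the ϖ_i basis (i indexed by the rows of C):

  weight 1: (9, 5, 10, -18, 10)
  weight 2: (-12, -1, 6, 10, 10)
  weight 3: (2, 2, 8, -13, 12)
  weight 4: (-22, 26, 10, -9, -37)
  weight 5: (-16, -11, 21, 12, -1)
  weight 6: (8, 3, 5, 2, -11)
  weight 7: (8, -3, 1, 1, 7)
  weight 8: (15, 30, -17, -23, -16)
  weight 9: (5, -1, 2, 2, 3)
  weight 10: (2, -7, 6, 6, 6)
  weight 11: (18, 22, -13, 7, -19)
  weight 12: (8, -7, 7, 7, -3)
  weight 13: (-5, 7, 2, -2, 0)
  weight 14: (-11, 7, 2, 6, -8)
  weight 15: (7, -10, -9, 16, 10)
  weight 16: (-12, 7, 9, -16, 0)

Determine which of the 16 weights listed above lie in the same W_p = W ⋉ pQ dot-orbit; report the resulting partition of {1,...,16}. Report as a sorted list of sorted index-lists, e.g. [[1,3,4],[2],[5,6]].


D_5 Cartan matrix, 5 simple roots permuted; ρ=(1,1,1,1,1).

Ā_19 reps of the 16 weights (D_5, coords as presented):

  [1] (9, 2, 0, 0, 6) · [2] (3, 6, 1, 1, 1) · [3] (6, 0, 3, 3, 4) · [4] (9, 2, 0, 0, 6) · [5] (6, 0, 3, 3, 4) · [6] (6, 0, 3, 3, 4) · [7] (9, 2, 0, 0, 6) · [8] (6, 0, 3, 3, 4) · [9] (6, 0, 3, 3, 4) · [10] (3, 6, 1, 1, 1) · [11] (7, 1, 0, 6, 4) · [12] (9, 2, 0, 0, 6) · [13] (3, 6, 1, 1, 1) · [14] (3, 6, 1, 1, 1) · [15] (9, 2, 0, 0, 6) · [16] (3, 6, 1, 1, 1)

4 distinct reps among the 16 weights ⇒ 4 W_19-linkage classes:

[[1, 4, 7, 12, 15], [2, 10, 13, 14, 16], [3, 5, 6, 8, 9], [11]]


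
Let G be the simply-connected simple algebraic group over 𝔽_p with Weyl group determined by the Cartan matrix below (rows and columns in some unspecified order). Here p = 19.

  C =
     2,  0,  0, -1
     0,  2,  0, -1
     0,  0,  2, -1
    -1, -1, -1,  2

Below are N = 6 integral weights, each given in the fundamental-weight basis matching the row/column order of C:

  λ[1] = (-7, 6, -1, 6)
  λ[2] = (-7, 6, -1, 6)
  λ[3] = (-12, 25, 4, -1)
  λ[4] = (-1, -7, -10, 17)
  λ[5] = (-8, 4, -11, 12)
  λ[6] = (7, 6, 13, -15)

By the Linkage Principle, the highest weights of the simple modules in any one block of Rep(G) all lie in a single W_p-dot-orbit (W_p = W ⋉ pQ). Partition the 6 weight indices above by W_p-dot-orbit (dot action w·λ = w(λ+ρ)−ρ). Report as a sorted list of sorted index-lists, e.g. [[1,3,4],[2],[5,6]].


Cartan matrix: type D_4 (|W|=192); un-permuting the 4 rows.

W_19-reps of the 6 weights in Ā_19 (same 4-coord order as C):

  [1] (6, 7, 0, 1);  [2] (6, 7, 0, 1);  [3] (6, 7, 0, 1);  [4] (0, 6, 9, 1);  [5] (3, 1, 6, 4);  [6] (6, 7, 0, 1)

These 6 weights hit 3 W_19-dot-orbits; sizes (4, 1, 1):

[[1, 2, 3, 6], [4], [5]]


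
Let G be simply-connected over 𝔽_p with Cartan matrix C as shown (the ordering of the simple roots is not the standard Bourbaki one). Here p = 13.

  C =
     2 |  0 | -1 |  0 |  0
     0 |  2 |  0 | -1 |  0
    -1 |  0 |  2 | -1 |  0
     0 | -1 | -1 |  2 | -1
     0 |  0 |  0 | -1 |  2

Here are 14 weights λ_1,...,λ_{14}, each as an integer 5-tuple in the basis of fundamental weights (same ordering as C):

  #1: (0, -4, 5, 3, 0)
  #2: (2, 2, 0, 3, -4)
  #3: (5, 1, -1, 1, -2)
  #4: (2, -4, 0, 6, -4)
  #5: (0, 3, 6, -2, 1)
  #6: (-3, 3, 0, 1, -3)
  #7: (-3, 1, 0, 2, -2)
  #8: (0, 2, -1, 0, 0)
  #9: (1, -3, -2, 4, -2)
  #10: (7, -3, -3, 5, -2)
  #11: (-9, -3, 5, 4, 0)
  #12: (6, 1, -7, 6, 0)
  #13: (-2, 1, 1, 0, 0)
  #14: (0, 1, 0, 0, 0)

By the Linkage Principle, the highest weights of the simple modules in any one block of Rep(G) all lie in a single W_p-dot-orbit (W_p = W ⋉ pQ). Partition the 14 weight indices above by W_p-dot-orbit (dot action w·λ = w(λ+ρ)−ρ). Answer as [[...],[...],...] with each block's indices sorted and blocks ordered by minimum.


Root system D_5: the 5×5 matrix C matches after relabeling.

Folding the 14 weights λ_j+ρ into Ā_13 (reps in the given 5-coord order):

  1: (1, 3, 0, 1, 1) · 2: (3, 3, 1, 1, 3) · 3: (6, 2, 0, 1, 1) · 4: (3, 3, 1, 1, 3) · 5: (1, 3, 0, 1, 1) · 6: (1, 3, 0, 1, 1) · 7: (1, 2, 1, 1, 1) · 8: (1, 3, 0, 1, 1) · 9: (1, 2, 1, 1, 1) · 10: (6, 2, 0, 1, 1) · 11: (6, 2, 0, 1, 1) · 12: (1, 2, 1, 1, 1) · 13: (1, 2, 1, 1, 1) · 14: (1, 2, 1, 1, 1)

4 distinct reps among the 14 weights ⇒ 4 W_13-linkage classes:

[[1, 5, 6, 8], [2, 4], [3, 10, 11], [7, 9, 12, 13, 14]]


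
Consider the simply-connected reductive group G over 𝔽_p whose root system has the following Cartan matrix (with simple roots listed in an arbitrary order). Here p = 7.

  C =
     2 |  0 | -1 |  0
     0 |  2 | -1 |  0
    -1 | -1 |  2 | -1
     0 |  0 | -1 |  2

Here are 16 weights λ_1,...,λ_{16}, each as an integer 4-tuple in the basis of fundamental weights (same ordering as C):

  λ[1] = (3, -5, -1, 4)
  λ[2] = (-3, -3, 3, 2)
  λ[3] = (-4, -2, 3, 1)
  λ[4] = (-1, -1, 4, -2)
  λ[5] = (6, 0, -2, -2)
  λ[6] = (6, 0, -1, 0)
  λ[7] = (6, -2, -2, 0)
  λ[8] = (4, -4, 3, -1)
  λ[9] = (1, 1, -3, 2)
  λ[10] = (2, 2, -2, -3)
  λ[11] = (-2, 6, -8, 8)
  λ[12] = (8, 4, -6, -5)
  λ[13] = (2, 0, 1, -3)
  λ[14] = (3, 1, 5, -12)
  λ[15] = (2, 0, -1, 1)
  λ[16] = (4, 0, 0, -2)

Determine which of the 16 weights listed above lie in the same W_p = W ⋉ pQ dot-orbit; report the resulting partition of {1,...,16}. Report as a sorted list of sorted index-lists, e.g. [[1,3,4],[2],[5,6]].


Cartan matrix: type D_4 (|W|=192); un-permuting the 4 rows.

Folding the 16 weights λ_j+ρ into Ā_7 (reps in the given 4-coord order):

  1: (0, 0, 2, 1) · 2: (2, 2, 0, 3) · 3: (3, 1, 0, 2) · 4: (0, 0, 2, 1) · 5: (5, 1, 0, 1) · 6: (5, 1, 0, 1) · 7: (5, 1, 0, 1) · 8: (3, 1, 0, 2) · 9: (0, 0, 2, 1) · 10: (0, 0, 2, 1) · 11: (5, 1, 0, 1) · 12: (2, 2, 0, 3) · 13: (3, 1, 0, 2) · 14: (3, 1, 0, 2) · 15: (3, 1, 0, 2) · 16: (5, 1, 0, 1)

These 16 weights hit 4 W_7-dot-orbits; sizes (4, 2, 5, 5):

[[1, 4, 9, 10], [2, 12], [3, 8, 13, 14, 15], [5, 6, 7, 11, 16]]


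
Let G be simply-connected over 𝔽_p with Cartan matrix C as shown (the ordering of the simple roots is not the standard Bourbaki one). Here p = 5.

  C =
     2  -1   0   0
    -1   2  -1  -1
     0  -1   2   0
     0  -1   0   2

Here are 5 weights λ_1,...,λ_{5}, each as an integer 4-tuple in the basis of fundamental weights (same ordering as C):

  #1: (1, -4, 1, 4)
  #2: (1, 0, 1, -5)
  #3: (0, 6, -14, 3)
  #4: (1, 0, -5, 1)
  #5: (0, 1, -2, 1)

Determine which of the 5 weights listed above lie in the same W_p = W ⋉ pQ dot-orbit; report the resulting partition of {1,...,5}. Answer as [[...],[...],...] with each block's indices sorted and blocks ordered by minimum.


Cartan matrix: type D_4 (|W|=192); un-permuting the 4 rows.

Ā_5 reps of the 5 weights (D_4, coords as presented):

  [1] (1, 0, 1, 2)
  [2] (1, 1, 1, 1)
  [3] (1, 0, 1, 2)
  [4] (1, 1, 1, 1)
  [5] (1, 0, 1, 2)

2 distinct reps among the 5 weights ⇒ 2 W_5-linkage classes:

[[1, 3, 5], [2, 4]]


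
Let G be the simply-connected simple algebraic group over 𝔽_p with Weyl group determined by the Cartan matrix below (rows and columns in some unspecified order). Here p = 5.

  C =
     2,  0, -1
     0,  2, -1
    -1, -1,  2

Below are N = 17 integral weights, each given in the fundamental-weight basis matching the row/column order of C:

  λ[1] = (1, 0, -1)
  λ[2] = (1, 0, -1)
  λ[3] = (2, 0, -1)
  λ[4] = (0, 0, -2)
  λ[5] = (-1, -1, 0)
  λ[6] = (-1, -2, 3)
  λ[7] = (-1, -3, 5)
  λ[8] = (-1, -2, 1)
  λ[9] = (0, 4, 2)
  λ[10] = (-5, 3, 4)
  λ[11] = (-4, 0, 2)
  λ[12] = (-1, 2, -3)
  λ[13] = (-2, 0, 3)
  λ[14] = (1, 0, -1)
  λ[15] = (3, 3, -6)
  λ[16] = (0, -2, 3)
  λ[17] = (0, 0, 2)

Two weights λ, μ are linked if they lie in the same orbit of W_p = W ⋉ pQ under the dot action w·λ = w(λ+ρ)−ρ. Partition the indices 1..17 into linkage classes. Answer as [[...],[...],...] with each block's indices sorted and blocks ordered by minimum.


Cartan matrix: type A_3 (|W|=24); un-permuting the 3 rows.

Alcove-folded reps (p=5, 17 weights, presented ϖ-order):

    λ_1+ρ ↦ (2, 1, 0)
    λ_2+ρ ↦ (2, 1, 0)
    λ_3+ρ ↦ (3, 1, 0)
    λ_4+ρ ↦ (0, 0, 1)
    λ_5+ρ ↦ (0, 0, 1)
    λ_6+ρ ↦ (0, 1, 3)
    λ_7+ρ ↦ (1, 1, 3)
    λ_8+ρ ↦ (0, 1, 1)
    λ_9+ρ ↦ (3, 1, 0)
    λ_10+ρ ↦ (0, 0, 1)
    λ_11+ρ ↦ (3, 1, 0)
    λ_12+ρ ↦ (2, 1, 0)
    λ_13+ρ ↦ (1, 1, 3)
    λ_14+ρ ↦ (2, 1, 0)
    λ_15+ρ ↦ (1, 1, 3)
    λ_16+ρ ↦ (1, 1, 3)
    λ_17+ρ ↦ (1, 1, 3)

Partition of {1..17} into 6 W_5-dot-orbits:

[[1, 2, 12, 14], [3, 9, 11], [4, 5, 10], [6], [7, 13, 15, 16, 17], [8]]


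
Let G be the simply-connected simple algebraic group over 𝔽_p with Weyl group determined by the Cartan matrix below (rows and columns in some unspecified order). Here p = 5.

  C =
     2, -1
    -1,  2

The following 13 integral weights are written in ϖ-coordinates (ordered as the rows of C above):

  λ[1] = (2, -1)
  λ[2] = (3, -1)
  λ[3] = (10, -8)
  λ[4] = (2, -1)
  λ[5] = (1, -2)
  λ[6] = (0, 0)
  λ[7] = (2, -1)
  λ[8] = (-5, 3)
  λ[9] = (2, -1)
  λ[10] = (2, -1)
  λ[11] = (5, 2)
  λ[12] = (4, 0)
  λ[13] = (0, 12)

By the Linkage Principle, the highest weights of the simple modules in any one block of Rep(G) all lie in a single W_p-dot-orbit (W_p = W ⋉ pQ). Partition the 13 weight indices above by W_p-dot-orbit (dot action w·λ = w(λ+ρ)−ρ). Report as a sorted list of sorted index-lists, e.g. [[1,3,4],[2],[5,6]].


Dynkin diagram of C (from the 2 off-diagonal −1 entries): A_2.

Alcove-folded reps (p=5, 13 weights, presented ϖ-order):

  λ_1+ρ ↦ (3, 0);  λ_2+ρ ↦ (4, 0);  λ_3+ρ ↦ (1, 1);  λ_4+ρ ↦ (3, 0);  λ_5+ρ ↦ (1, 1);  λ_6+ρ ↦ (1, 1);  λ_7+ρ ↦ (3, 0);  λ_8+ρ ↦ (4, 0);  λ_9+ρ ↦ (3, 0);  λ_10+ρ ↦ (3, 0);  λ_11+ρ ↦ (1, 1);  λ_12+ρ ↦ (4, 0);  λ_13+ρ ↦ (1, 1)

Partition of {1..13} into 3 W_5-dot-orbits:

[[1, 4, 7, 9, 10], [2, 8, 12], [3, 5, 6, 11, 13]]


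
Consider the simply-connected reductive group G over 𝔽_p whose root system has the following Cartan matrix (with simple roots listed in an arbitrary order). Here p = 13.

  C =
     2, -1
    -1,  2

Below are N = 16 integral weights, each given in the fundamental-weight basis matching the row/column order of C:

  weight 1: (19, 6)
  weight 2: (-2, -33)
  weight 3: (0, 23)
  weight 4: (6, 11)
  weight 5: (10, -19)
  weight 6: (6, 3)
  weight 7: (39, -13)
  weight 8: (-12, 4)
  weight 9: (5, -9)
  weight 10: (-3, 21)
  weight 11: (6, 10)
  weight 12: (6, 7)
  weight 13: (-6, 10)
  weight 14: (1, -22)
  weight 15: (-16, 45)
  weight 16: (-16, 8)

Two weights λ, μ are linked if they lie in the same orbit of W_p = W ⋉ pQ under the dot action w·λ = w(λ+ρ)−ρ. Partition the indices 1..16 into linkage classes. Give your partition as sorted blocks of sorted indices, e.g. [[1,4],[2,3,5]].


Dynkin diagram of C (from the 2 off-diagonal −1 entries): A_2.

λ_j+ρ reflected into Ā_13 (⟨·,θ^∨⟩≤13); 2-tuples as given:

  λ_1+ρ ↦ (1, 6);  λ_2+ρ ↦ (1, 6);  λ_3+ρ ↦ (11, 1);  λ_4+ρ ↦ (1, 6);  λ_5+ρ ↦ (2, 6);  λ_6+ρ ↦ (7, 4);  λ_7+ρ ↦ (11, 1);  λ_8+ρ ↦ (5, 6);  λ_9+ρ ↦ (2, 6);  λ_10+ρ ↦ (7, 4);  λ_11+ρ ↦ (2, 6);  λ_12+ρ ↦ (5, 6);  λ_13+ρ ↦ (5, 6);  λ_14+ρ ↦ (5, 6);  λ_15+ρ ↦ (5, 6);  λ_16+ρ ↦ (7, 4)

Partition of {1..16} into 5 W_13-dot-orbits:

[[1, 2, 4], [3, 7], [5, 9, 11], [6, 10, 16], [8, 12, 13, 14, 15]]


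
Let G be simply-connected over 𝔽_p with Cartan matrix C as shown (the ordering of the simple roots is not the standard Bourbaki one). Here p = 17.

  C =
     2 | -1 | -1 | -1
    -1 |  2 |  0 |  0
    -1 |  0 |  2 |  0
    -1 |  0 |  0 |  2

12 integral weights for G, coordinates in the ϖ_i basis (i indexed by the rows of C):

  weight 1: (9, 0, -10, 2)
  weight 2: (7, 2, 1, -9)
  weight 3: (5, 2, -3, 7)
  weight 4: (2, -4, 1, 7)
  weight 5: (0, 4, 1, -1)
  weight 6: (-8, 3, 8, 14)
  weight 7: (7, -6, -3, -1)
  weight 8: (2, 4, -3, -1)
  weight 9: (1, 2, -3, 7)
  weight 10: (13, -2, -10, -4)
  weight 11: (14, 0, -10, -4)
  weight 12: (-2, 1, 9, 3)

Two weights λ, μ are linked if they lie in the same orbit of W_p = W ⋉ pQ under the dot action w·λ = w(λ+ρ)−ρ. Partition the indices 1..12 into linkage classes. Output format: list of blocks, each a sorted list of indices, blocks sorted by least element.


Root system D_4: the 4×4 matrix C matches after relabeling.

λ_j+ρ reflected into Ā_17 (⟨·,θ^∨⟩≤17); 4-tuples as given:

  [1] (1, 1, 9, 3);  [2] (0, 3, 2, 8);  [3] (0, 3, 2, 8);  [4] (0, 3, 2, 8);  [5] (1, 5, 2, 0);  [6] (0, 3, 2, 8);  [7] (1, 5, 2, 0);  [8] (1, 5, 2, 0);  [9] (0, 3, 2, 8);  [10] (1, 1, 9, 3);  [11] (1, 1, 9, 3);  [12] (1, 1, 9, 3)

3 distinct reps among the 12 weights ⇒ 3 W_17-linkage classes:

[[1, 10, 11, 12], [2, 3, 4, 6, 9], [5, 7, 8]]


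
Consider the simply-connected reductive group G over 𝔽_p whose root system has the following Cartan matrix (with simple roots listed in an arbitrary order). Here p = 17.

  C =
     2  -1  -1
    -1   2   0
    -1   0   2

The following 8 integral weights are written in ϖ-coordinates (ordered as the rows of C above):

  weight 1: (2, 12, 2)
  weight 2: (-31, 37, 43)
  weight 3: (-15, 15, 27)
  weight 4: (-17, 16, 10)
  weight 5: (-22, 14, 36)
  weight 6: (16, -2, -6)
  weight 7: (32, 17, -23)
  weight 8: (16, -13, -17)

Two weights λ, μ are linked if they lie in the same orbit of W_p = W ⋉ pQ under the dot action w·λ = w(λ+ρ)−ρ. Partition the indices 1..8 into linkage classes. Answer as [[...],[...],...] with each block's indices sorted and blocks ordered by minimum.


Cartan matrix: type A_3 (|W|=24); un-permuting the 3 rows.

Each λ_j+ρ reduced to Ā_17; 3-tuples below use C's row order:

  λ_1 → (3, 11, 1);  λ_2 → (4, 3, 9);  λ_3 → (3, 11, 1);  λ_4 → (11, 1, 5);  λ_5 → (3, 11, 1);  λ_6 → (11, 1, 5);  λ_7 → (11, 1, 5);  λ_8 → (11, 1, 5)

Partition of {1..8} into 3 W_17-dot-orbits:

[[1, 3, 5], [2], [4, 6, 7, 8]]


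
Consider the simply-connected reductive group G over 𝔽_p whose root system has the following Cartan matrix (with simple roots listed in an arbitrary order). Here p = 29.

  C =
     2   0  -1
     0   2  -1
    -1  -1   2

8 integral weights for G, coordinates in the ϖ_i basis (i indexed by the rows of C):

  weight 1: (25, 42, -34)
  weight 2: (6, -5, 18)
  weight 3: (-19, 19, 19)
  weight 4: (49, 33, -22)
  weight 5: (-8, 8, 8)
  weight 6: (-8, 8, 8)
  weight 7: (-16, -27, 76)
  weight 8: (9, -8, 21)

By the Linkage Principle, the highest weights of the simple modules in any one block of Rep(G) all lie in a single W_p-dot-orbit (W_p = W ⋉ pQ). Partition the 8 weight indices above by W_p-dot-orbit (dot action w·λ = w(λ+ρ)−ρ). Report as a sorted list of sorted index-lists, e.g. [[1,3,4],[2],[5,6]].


A_3 Cartan matrix, 3 simple roots permuted; ρ=(1,1,1).

λ_j+ρ reflected into Ā_29 (⟨·,θ^∨⟩≤29); 3-tuples as given:

    1: (7, 4, 15)
    2: (7, 4, 15)
    3: (7, 9, 2)
    4: (0, 16, 5)
    5: (7, 9, 2)
    6: (7, 9, 2)
    7: (7, 4, 15)
    8: (7, 4, 15)

Partition of {1..8} into 3 W_29-dot-orbits:

[[1, 2, 7, 8], [3, 5, 6], [4]]


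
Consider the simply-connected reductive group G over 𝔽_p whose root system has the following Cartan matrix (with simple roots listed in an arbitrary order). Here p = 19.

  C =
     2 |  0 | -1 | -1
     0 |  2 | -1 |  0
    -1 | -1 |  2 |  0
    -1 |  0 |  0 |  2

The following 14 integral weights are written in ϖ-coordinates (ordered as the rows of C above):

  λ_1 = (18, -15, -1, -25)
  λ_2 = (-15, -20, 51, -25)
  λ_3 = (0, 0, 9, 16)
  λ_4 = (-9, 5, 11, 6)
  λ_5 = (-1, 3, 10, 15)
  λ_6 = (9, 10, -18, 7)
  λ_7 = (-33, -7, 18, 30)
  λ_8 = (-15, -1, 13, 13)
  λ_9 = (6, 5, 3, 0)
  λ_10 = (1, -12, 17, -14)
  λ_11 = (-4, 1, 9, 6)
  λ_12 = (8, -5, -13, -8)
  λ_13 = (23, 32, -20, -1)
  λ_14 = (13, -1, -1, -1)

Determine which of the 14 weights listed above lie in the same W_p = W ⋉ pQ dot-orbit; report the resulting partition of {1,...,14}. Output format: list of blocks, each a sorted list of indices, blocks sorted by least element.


Dynkin diagram of C (from the 6 off-diagonal −1 entries): A_4.

W_19-reps of the 14 weights in Ā_19 (same 4-coord order as C):

  1: (14, 0, 0, 0) · 2: (14, 0, 0, 0) · 3: (1, 9, 1, 7) · 4: (7, 6, 4, 1) · 5: (0, 8, 3, 4) · 6: (7, 6, 4, 1) · 7: (0, 0, 6, 12) · 8: (14, 0, 0, 0) · 9: (7, 6, 4, 1) · 10: (7, 6, 4, 1) · 11: (3, 2, 7, 4) · 12: (3, 2, 7, 4) · 13: (14, 0, 0, 0) · 14: (14, 0, 0, 0)

Linkage partition of the 14 weights (6 classes, p=19):

[[1, 2, 8, 13, 14], [3], [4, 6, 9, 10], [5], [7], [11, 12]]


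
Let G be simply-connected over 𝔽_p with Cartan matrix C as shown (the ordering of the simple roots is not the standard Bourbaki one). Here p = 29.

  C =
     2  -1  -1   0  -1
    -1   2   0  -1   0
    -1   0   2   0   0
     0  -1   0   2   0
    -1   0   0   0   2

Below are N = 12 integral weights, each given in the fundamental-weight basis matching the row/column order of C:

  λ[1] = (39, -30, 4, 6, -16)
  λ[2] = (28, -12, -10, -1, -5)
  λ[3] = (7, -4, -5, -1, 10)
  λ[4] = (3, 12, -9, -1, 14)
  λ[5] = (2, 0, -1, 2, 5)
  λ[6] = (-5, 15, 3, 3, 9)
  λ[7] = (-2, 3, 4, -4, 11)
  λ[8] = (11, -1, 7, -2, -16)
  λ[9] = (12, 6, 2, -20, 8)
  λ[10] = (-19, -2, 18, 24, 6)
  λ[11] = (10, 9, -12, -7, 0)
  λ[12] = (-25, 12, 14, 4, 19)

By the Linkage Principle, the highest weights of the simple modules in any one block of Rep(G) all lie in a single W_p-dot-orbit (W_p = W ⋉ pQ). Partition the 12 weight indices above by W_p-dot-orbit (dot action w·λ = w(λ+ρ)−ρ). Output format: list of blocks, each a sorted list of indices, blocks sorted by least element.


Type D_5, rank 5, |W|=1920; reorder rows/cols to standard.

Ā_29 reps of the 12 weights (D_5, coords as presented):

    λ_1+ρ ↦ (0, 4, 11, 6, 1)
    λ_2+ρ ↦ (0, 5, 9, 6, 4)
    λ_3+ρ ↦ (1, 0, 4, 3, 11)
    λ_4+ρ ↦ (1, 0, 4, 3, 11)
    λ_5+ρ ↦ (3, 1, 0, 3, 6)
    λ_6+ρ ↦ (3, 1, 0, 3, 6)
    λ_7+ρ ↦ (1, 0, 4, 3, 11)
    λ_8+ρ ↦ (1, 0, 4, 3, 11)
    λ_9+ρ ↦ (3, 1, 0, 3, 6)
    λ_10+ρ ↦ (0, 4, 11, 6, 1)
    λ_11+ρ ↦ (0, 4, 11, 6, 1)
    λ_12+ρ ↦ (0, 5, 9, 6, 4)

Linkage partition of the 12 weights (4 classes, p=29):

[[1, 10, 11], [2, 12], [3, 4, 7, 8], [5, 6, 9]]


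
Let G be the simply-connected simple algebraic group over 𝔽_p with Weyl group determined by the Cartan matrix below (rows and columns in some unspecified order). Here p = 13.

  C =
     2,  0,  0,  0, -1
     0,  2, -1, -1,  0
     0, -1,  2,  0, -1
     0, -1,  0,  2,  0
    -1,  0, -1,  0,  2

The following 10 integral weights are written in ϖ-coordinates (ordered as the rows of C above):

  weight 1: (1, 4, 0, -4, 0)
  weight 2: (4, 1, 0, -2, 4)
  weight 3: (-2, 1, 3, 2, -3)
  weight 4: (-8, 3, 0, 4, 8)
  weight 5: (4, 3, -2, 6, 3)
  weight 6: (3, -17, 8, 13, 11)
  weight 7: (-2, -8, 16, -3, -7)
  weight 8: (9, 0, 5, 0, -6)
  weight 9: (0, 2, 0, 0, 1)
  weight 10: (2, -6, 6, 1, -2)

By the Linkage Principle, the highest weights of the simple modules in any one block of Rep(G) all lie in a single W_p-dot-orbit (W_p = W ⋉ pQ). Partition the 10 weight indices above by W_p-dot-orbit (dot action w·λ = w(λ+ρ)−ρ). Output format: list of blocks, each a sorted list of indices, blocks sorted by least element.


Root system A_5: the 5×5 matrix C matches after relabeling.

W_13-reps of the 10 weights in Ā_13 (same 5-coord order as C):

  1: (2, 2, 1, 3, 1);  2: (5, 1, 1, 1, 5);  3: (2, 2, 1, 3, 1);  4: (1, 3, 1, 1, 2);  5: (1, 3, 1, 1, 2);  6: (1, 3, 1, 1, 2);  7: (2, 2, 1, 3, 1);  8: (5, 1, 1, 1, 5);  9: (1, 3, 1, 1, 2);  10: (2, 2, 1, 3, 1)

3 distinct reps among the 10 weights ⇒ 3 W_13-linkage classes:

[[1, 3, 7, 10], [2, 8], [4, 5, 6, 9]]
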